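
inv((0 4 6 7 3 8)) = (0 8 3 7 6 4)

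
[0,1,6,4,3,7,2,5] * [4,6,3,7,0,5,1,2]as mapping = [0→4,1→6,2→1,3→0,4→7,5→2,6→3,7→5]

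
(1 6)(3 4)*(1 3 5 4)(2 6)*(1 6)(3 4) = (1 2)(3 6 4 5)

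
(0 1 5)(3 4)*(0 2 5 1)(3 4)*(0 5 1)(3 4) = (0 5 2 1)(3 4)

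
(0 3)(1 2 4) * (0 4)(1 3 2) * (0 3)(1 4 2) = (0 1 4)(2 3)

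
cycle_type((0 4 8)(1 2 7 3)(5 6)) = 2.3.4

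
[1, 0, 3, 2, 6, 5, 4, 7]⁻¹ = [1, 0, 3, 2, 6, 5, 4, 7]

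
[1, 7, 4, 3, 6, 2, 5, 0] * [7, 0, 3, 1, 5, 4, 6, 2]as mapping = [0→0, 1→2, 2→5, 3→1, 4→6, 5→3, 6→4, 7→7]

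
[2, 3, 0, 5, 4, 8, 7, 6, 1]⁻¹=[2, 8, 0, 1, 4, 3, 7, 6, 5]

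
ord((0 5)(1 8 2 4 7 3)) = 6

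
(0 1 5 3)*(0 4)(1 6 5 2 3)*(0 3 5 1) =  (0 6 1 2 5)(3 4)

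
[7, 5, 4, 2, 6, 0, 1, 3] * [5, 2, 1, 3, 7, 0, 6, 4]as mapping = [0→4, 1→0, 2→7, 3→1, 4→6, 5→5, 6→2, 7→3]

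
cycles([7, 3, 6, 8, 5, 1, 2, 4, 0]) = (0 7 4 5 1 3 8)(2 6)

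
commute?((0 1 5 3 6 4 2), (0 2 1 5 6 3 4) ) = no:(0 1 5 3 6 4 2)*(0 2 1 5 6 3 4) = (0 5 4 1 6), (0 2 1 5 6 3 4)*(0 1 5 3 6 4 2) = (1 3 2 5 4) 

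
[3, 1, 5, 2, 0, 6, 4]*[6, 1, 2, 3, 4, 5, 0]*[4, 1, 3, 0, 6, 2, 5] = [0, 1, 2, 3, 5, 4, 6]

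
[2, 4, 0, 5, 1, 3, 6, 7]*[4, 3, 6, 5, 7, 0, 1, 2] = [6, 7, 4, 0, 3, 5, 1, 2]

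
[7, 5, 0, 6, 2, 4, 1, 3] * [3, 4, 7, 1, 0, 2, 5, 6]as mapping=[0→6, 1→2, 2→3, 3→5, 4→7, 5→0, 6→4, 7→1]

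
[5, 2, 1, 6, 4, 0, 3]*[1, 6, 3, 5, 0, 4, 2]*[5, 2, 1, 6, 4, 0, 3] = [4, 6, 3, 1, 5, 2, 0]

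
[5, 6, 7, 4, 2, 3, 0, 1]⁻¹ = [6, 7, 4, 5, 3, 0, 1, 2]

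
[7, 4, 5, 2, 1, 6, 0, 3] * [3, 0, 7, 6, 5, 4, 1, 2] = [2, 5, 4, 7, 0, 1, 3, 6]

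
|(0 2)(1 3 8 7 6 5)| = 6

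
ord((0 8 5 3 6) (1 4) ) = 10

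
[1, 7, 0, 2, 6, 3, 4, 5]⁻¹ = [2, 0, 3, 5, 6, 7, 4, 1]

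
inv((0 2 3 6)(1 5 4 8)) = (0 6 3 2)(1 8 4 5)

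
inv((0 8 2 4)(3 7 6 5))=(0 4 2 8)(3 5 6 7)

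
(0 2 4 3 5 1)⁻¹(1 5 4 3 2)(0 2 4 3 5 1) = (0 1 3 5 4)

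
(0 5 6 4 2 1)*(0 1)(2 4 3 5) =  (0 2)(3 5 6)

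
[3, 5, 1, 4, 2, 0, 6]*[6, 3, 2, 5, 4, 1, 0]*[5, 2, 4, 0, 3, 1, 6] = [1, 2, 0, 3, 4, 6, 5]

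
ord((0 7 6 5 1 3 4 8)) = 8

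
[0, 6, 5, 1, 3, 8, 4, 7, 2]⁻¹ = [0, 3, 8, 4, 6, 2, 1, 7, 5]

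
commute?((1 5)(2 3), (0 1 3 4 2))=no:(1 5)(2 3)*(0 1 3 4 2)=(0 1 5 3)(2 4), (0 1 3 4 2)*(1 5)(2 3)=(0 5 1 2)(3 4)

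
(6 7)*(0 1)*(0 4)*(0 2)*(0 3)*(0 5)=(0 1 4 2 3 5)(6 7)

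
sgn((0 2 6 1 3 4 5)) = 1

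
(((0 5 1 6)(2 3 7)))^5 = (0 5 1 6)(2 7 3)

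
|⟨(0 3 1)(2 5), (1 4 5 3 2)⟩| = 720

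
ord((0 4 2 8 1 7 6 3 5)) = 9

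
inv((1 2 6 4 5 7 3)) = (1 3 7 5 4 6 2)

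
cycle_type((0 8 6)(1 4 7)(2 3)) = 2.3^2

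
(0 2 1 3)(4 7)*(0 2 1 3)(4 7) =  (0 1)(2 3)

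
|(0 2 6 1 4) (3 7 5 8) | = 20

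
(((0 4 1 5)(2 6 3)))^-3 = (0 4 1 5)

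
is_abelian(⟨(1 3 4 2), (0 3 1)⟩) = no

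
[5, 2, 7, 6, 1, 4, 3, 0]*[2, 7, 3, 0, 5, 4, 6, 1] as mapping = [0→4, 1→3, 2→1, 3→6, 4→7, 5→5, 6→0, 7→2] 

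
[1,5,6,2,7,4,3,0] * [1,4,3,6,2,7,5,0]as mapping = [0→4,1→7,2→5,3→3,4→0,5→2,6→6,7→1]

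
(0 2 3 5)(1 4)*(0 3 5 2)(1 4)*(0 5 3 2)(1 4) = (0 5 2 3)(1 4)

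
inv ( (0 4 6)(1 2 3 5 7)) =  (0 6 4)(1 7 5 3 2)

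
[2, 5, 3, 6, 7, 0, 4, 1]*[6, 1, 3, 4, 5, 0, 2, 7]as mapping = [0→3, 1→0, 2→4, 3→2, 4→7, 5→6, 6→5, 7→1]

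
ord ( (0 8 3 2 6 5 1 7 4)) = 9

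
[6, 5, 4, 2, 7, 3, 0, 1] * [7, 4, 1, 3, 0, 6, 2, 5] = [2, 6, 0, 1, 5, 3, 7, 4] 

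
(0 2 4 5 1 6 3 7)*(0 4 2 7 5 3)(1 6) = (0 7 4 3 5 6)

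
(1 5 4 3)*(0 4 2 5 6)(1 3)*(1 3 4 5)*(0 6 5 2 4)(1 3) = (0 2 3)(1 5 4)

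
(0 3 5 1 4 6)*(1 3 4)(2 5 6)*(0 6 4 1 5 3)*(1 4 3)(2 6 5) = (0 4 6 5)(1 2)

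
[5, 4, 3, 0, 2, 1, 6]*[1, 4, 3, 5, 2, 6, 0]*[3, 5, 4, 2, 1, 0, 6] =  [6, 4, 0, 5, 2, 1, 3]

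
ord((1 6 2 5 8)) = 5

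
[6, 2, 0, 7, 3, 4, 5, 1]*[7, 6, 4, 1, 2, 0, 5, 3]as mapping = [0→5, 1→4, 2→7, 3→3, 4→1, 5→2, 6→0, 7→6]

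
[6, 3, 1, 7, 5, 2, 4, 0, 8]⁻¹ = [7, 2, 5, 1, 6, 4, 0, 3, 8]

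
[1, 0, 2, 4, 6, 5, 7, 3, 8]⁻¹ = [1, 0, 2, 7, 3, 5, 4, 6, 8]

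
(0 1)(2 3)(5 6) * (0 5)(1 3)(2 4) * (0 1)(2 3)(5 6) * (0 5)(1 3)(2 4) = (0 4 1 6 3 2 5)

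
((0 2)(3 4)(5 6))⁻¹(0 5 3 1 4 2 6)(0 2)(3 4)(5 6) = (0 5 2 6 4 1 3)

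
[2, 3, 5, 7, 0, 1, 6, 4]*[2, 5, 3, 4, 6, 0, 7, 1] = [3, 4, 0, 1, 2, 5, 7, 6]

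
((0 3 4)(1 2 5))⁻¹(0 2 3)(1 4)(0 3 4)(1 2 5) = (0 2)(3 5 4)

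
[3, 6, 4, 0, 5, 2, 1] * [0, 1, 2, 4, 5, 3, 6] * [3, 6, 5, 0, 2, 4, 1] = [2, 1, 4, 3, 0, 5, 6]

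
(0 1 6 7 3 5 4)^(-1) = (0 4 5 3 7 6 1)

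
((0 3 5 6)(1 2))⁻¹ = (0 6 5 3)(1 2)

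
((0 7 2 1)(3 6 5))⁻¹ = (0 1 2 7)(3 5 6)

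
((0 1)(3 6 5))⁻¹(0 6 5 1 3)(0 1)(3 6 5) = (0 6 1 5 3)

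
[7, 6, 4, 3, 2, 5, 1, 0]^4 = [0, 1, 2, 3, 4, 5, 6, 7]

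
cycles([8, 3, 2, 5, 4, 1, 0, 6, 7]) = (0 8 7 6)(1 3 5)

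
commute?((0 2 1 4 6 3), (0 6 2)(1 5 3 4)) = no:(0 2 1 4 6 3) * (0 6 2)(1 5 3 4) = (2 5 3 6 4), (0 6 2)(1 5 3 4) * (0 2 1 4 6 3) = (0 3 6 1 5)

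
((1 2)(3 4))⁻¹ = (1 2)(3 4)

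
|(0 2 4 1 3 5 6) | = 7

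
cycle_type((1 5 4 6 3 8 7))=7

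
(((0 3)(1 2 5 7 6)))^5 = (0 3)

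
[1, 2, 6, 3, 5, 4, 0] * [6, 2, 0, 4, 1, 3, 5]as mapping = [0→2, 1→0, 2→5, 3→4, 4→3, 5→1, 6→6]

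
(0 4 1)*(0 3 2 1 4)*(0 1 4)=(0 1 3 2 4) 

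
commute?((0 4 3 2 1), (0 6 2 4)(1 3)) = no:(0 4 3 2 1)*(0 6 2 4)(1 3) = (1 6 2 3 4), (0 6 2 4)(1 3)*(0 4 3 2 1) = (0 6 1 2 3)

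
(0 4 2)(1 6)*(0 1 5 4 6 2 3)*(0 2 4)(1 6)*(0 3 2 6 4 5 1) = (1 5 3 6)(2 4)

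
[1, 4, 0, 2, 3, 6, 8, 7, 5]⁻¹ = [2, 0, 3, 4, 1, 8, 5, 7, 6]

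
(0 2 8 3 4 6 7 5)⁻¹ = (0 5 7 6 4 3 8 2)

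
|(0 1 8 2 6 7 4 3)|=8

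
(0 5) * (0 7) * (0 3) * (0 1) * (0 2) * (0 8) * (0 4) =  (0 5 7 3 1 2 8 4)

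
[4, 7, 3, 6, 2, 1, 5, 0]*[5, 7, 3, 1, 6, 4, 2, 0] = [6, 0, 1, 2, 3, 7, 4, 5]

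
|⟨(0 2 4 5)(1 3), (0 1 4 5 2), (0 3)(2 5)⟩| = 360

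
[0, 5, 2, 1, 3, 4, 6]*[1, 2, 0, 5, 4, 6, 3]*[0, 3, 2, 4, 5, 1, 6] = [3, 6, 0, 2, 1, 5, 4]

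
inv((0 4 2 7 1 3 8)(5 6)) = (0 8 3 1 7 2 4)(5 6)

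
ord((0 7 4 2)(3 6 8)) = 12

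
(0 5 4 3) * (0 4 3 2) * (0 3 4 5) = (2 3 5 4)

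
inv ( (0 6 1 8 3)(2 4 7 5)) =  (0 3 8 1 6)(2 5 7 4)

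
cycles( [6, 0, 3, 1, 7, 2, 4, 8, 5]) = (0 6 4 7 8 5 2 3 1)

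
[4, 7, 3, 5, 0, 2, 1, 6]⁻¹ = [4, 6, 5, 2, 0, 3, 7, 1]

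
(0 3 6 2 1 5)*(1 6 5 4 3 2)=(0 2 6 1 4 3 5)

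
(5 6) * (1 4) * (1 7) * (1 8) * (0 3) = (0 3)(1 4 7 8)(5 6)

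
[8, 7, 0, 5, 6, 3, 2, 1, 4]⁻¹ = [2, 7, 6, 5, 8, 3, 4, 1, 0]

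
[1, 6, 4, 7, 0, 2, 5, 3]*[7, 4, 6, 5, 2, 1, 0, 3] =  [4, 0, 2, 3, 7, 6, 1, 5] 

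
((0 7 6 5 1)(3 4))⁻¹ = (0 1 5 6 7)(3 4)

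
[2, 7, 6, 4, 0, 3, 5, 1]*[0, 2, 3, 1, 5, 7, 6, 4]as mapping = [0→3, 1→4, 2→6, 3→5, 4→0, 5→1, 6→7, 7→2]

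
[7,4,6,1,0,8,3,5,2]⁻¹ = [4,3,8,6,1,7,2,0,5]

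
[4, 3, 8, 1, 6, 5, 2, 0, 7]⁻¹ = [7, 3, 6, 1, 0, 5, 4, 8, 2]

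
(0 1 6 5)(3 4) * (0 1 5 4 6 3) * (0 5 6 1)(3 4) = (0 6 3 1 4 5)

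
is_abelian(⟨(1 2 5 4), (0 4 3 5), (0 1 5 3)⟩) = no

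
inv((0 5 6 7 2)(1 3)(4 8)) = (0 2 7 6 5)(1 3)(4 8)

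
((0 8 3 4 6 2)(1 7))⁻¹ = (0 2 6 4 3 8)(1 7)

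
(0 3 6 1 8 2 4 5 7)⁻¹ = (0 7 5 4 2 8 1 6 3)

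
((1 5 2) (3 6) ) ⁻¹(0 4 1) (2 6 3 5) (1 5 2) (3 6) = (0 4 5) (1 3 6 2) 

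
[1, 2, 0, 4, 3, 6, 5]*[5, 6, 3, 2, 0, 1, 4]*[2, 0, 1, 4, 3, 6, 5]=[5, 4, 6, 2, 1, 3, 0]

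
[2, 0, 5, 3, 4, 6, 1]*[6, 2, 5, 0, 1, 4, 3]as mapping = [0→5, 1→6, 2→4, 3→0, 4→1, 5→3, 6→2]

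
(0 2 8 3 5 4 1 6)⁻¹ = (0 6 1 4 5 3 8 2)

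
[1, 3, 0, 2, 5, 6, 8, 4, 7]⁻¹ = [2, 0, 3, 1, 7, 4, 5, 8, 6]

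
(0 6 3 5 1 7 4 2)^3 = (0 5 4 6 1 2 3 7)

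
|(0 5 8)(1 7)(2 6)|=6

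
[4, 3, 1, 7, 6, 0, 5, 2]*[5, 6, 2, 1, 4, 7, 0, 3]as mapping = [0→4, 1→1, 2→6, 3→3, 4→0, 5→5, 6→7, 7→2]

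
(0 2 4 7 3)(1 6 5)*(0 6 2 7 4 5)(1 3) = (0 7 1 2 5 3 6)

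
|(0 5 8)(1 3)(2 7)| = 6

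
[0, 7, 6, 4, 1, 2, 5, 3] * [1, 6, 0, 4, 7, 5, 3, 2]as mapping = [0→1, 1→2, 2→3, 3→7, 4→6, 5→0, 6→5, 7→4]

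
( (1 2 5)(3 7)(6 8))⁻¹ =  (1 5 2)(3 7)(6 8)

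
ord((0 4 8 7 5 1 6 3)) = 8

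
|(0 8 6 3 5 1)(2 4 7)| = 6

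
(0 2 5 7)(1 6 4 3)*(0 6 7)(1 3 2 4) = (0 4 2 5)(1 7 6)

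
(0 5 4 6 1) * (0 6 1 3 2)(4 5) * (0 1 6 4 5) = (0 5)(1 4 6 3 2)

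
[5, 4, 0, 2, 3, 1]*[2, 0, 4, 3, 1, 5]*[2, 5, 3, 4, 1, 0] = [0, 5, 3, 1, 4, 2]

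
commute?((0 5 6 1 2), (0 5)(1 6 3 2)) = no:(0 5 6 1 2) * (0 5)(1 6 3 2) = (2 5 3), (0 5)(1 6 3 2) * (0 5 6 1 2) = (0 6 3)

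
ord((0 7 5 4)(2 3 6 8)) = 4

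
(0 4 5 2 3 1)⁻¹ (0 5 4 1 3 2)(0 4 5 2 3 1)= (0 1 3 4 2 5)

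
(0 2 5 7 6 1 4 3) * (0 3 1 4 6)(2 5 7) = (0 5 2 7)(1 6 4)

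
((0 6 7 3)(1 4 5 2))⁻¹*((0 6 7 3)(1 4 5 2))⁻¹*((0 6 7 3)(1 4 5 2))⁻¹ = (0 6 7 3)(1 4 5 2)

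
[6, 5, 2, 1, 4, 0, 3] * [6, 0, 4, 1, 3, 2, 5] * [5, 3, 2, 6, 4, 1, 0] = [1, 2, 4, 5, 6, 0, 3]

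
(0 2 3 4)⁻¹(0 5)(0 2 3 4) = (2 5)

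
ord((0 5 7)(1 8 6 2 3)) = 15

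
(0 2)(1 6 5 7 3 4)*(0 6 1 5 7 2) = (2 6 7 3 4 5)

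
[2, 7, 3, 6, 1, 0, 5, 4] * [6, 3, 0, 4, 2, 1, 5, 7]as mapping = [0→0, 1→7, 2→4, 3→5, 4→3, 5→6, 6→1, 7→2]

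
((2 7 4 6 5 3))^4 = (2 5 4)(3 6 7)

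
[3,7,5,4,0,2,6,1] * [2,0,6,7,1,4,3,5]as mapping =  [0→7,1→5,2→4,3→1,4→2,5→6,6→3,7→0]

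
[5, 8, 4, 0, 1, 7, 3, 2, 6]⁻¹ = [3, 4, 7, 6, 2, 0, 8, 5, 1]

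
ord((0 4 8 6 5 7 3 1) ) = 8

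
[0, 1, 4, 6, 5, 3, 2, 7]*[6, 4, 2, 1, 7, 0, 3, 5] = [6, 4, 7, 3, 0, 1, 2, 5]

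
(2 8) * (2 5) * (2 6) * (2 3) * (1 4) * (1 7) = (1 4 7)(2 8 5 6 3)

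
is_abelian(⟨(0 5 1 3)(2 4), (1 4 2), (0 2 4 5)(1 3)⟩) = no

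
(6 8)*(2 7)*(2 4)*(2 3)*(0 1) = (0 1)(2 7 4 3)(6 8)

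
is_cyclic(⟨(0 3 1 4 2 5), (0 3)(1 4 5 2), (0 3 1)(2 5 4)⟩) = no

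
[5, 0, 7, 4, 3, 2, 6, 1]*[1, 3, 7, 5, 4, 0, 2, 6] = [0, 1, 6, 4, 5, 7, 2, 3]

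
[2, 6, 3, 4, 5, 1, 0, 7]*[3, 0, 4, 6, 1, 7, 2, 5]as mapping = [0→4, 1→2, 2→6, 3→1, 4→7, 5→0, 6→3, 7→5]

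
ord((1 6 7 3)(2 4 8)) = 12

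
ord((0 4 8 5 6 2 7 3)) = 8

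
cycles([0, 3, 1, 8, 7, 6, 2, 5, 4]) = (1 3 8 4 7 5 6 2)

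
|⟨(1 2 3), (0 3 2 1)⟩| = 24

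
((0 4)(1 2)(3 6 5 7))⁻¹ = (0 4)(1 2)(3 7 5 6)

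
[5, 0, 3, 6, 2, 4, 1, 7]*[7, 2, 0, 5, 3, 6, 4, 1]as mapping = [0→6, 1→7, 2→5, 3→4, 4→0, 5→3, 6→2, 7→1]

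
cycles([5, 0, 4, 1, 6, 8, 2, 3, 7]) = (0 5 8 7 3 1)(2 4 6)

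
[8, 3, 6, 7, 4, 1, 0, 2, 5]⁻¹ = [6, 5, 7, 1, 4, 8, 2, 3, 0]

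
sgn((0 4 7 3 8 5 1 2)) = -1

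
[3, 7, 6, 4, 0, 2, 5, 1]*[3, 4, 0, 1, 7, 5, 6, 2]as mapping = [0→1, 1→2, 2→6, 3→7, 4→3, 5→0, 6→5, 7→4]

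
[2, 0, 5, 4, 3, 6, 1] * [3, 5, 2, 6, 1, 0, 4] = [2, 3, 0, 1, 6, 4, 5]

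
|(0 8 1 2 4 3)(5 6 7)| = 6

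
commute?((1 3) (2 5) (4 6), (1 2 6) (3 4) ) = no:(1 3) (2 5) (4 6)*(1 2 6) (3 4) = (1 4) (2 5 6 3), (1 2 6) (3 4)*(1 3) (2 5) (4 6) = (1 5 2 4) (3 6) 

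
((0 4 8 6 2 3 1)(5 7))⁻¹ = (0 1 3 2 6 8 4)(5 7)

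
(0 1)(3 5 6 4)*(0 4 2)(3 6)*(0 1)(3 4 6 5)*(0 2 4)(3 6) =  (0 2 1 3 6 4 5)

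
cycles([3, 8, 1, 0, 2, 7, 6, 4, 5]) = (0 3)(1 8 5 7 4 2)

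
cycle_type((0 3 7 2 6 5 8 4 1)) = 9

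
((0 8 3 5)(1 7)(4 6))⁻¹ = (0 5 3 8)(1 7)(4 6)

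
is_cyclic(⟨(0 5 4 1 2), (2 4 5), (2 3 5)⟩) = no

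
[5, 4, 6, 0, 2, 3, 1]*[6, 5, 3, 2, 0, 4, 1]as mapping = [0→4, 1→0, 2→1, 3→6, 4→3, 5→2, 6→5]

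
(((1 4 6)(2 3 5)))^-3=()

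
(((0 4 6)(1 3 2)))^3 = ()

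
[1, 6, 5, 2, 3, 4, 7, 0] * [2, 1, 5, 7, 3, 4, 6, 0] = [1, 6, 4, 5, 7, 3, 0, 2]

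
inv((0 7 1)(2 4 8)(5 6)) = (0 1 7)(2 8 4)(5 6)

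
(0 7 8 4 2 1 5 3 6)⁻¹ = (0 6 3 5 1 2 4 8 7)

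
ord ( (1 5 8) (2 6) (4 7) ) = 6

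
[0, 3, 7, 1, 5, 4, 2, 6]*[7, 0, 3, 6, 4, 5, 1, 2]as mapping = [0→7, 1→6, 2→2, 3→0, 4→5, 5→4, 6→3, 7→1]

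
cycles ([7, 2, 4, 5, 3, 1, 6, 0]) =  (0 7)(1 2 4 3 5)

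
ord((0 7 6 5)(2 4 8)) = 12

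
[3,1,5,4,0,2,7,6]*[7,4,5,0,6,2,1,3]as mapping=[0→0,1→4,2→2,3→6,4→7,5→5,6→3,7→1]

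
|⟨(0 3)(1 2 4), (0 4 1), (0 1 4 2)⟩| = 120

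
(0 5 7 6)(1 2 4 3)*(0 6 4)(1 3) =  (0 5 7 4 1 2)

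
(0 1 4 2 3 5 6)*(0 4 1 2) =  (0 2 3 5 6 4)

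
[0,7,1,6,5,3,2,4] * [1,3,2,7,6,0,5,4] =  [1,4,3,5,0,7,2,6] 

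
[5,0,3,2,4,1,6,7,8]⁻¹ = [1,5,3,2,4,0,6,7,8]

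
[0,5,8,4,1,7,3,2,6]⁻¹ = [0,4,7,6,3,1,8,5,2]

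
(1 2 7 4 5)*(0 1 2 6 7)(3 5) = (0 1 6 7 4 3 5 2)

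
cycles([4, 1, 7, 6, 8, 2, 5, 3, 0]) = (0 4 8)(2 7 3 6 5)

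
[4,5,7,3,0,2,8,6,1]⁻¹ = [4,8,5,3,0,1,7,2,6]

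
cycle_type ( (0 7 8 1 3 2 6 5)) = 8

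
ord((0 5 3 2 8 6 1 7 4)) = 9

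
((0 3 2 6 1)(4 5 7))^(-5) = (4 5 7)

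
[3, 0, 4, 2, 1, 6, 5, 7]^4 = [1, 4, 3, 0, 2, 5, 6, 7]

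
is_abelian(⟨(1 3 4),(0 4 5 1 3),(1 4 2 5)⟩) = no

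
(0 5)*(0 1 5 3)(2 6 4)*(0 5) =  (0 3 5 1)(2 6 4)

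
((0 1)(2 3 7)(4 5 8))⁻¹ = (0 1)(2 7 3)(4 8 5)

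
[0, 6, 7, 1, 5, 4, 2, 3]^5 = [0, 1, 2, 3, 5, 4, 6, 7]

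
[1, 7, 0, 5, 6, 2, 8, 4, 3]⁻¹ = [2, 0, 5, 8, 7, 3, 4, 1, 6]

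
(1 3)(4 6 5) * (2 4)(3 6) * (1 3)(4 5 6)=(1 4)(2 5)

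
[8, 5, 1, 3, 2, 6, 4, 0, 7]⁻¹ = [7, 2, 4, 3, 6, 1, 5, 8, 0]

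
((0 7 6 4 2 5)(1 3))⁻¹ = (0 5 2 4 6 7)(1 3)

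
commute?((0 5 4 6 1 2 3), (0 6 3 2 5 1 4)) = no:(0 5 4 6 1 2 3) * (0 6 3 2 5 1 4) = (0 1 5)(3 6 4), (0 6 3 2 5 1 4) * (0 5 4 6 1 2 3) = (0 1 6)(2 4 5)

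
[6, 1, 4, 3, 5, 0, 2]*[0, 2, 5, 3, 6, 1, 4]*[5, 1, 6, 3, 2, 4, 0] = [2, 6, 0, 3, 1, 5, 4]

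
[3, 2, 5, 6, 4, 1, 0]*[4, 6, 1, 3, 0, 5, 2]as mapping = [0→3, 1→1, 2→5, 3→2, 4→0, 5→6, 6→4]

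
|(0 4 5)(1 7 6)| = 3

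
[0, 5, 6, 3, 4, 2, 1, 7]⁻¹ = [0, 6, 5, 3, 4, 1, 2, 7]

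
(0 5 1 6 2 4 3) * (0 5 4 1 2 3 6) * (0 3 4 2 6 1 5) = (0 2 5 6 4 1 3)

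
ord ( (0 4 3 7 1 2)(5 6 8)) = 6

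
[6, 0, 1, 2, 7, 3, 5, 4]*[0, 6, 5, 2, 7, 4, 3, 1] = [3, 0, 6, 5, 1, 2, 4, 7]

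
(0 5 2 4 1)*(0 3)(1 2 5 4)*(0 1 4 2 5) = (0 2 4 5)(1 3)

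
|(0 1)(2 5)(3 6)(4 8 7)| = 6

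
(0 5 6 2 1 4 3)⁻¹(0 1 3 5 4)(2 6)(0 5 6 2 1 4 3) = (0 6 3 5 4)(1 2)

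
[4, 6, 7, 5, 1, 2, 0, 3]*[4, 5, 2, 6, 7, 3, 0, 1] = [7, 0, 1, 3, 5, 2, 4, 6]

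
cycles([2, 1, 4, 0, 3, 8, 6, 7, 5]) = (0 2 4 3)(5 8)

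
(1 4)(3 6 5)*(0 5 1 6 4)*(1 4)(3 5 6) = (0 6 4 3 1)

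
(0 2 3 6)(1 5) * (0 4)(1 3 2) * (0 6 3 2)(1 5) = (0 5 2)(4 6)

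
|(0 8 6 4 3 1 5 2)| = 8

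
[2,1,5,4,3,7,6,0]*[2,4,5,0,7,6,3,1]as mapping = [0→5,1→4,2→6,3→7,4→0,5→1,6→3,7→2]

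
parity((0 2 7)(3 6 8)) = even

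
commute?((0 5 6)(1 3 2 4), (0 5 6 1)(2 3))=no:(0 5 6)(1 3 2 4)*(0 5 6 1)(2 3)=(0 6 5 1 2 4), (0 5 6 1)(2 3)*(0 5 6)(1 3 2 4)=(0 6 3 4 1 5)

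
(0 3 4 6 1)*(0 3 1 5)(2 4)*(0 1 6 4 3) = (0 6 5 1)(2 3)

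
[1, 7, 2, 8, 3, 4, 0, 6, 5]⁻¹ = [6, 0, 2, 4, 5, 8, 7, 1, 3]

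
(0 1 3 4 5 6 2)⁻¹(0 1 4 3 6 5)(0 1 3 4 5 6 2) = (1 3 5 4 2 6)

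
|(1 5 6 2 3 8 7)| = 7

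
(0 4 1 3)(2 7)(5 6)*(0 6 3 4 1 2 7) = (0 1 4 2)(3 6 5)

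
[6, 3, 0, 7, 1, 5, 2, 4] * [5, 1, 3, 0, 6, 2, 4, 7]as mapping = [0→4, 1→0, 2→5, 3→7, 4→1, 5→2, 6→3, 7→6]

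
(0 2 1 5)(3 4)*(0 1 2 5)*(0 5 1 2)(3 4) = (0 1 5 2)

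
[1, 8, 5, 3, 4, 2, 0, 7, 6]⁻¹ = [6, 0, 5, 3, 4, 2, 8, 7, 1]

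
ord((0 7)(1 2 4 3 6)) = 10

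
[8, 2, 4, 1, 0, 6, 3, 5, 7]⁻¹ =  [4, 3, 1, 6, 2, 7, 5, 8, 0]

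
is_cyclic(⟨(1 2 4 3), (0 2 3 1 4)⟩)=no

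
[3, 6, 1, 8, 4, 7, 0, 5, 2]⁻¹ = [6, 2, 8, 0, 4, 7, 1, 5, 3]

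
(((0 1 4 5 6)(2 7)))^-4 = (0 1 4 5 6)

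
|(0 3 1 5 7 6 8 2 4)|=9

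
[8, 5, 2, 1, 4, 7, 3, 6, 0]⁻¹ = [8, 3, 2, 6, 4, 1, 7, 5, 0]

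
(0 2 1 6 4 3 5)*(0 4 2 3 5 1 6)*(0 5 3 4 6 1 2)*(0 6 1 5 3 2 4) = (1 3 4 2 5)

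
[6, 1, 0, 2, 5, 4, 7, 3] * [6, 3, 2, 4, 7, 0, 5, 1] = [5, 3, 6, 2, 0, 7, 1, 4]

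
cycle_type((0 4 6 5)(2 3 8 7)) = 4^2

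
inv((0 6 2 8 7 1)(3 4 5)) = (0 1 7 8 2 6)(3 5 4)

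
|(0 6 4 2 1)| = 5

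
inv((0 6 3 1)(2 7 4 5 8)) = (0 1 3 6)(2 8 5 4 7)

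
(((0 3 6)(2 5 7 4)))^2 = (0 6 3)(2 7)(4 5)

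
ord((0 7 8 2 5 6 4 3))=8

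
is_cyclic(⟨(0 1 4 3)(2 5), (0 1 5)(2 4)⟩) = no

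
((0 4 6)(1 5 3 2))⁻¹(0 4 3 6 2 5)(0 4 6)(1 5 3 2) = (0 1 3 4 6 2)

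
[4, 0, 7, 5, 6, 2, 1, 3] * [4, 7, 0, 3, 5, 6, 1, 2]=[5, 4, 2, 6, 1, 0, 7, 3]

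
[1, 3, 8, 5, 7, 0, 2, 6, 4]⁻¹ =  [5, 0, 6, 1, 8, 3, 7, 4, 2]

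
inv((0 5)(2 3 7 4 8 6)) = (0 5)(2 6 8 4 7 3)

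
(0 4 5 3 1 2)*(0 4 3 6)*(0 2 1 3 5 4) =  (0 5 6 2)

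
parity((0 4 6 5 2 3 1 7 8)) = even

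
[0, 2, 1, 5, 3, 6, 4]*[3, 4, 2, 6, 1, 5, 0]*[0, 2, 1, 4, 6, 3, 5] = [4, 1, 6, 3, 5, 0, 2]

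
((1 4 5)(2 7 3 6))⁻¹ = (1 5 4)(2 6 3 7)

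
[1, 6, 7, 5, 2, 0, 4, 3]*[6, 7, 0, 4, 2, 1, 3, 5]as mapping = [0→7, 1→3, 2→5, 3→1, 4→0, 5→6, 6→2, 7→4]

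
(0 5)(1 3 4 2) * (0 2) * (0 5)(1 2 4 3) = (4 5)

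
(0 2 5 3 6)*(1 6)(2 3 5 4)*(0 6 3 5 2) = (0 5 2 4)(1 3)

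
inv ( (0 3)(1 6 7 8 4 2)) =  (0 3)(1 2 4 8 7 6)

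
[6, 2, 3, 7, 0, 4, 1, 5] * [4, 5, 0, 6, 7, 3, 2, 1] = [2, 0, 6, 1, 4, 7, 5, 3]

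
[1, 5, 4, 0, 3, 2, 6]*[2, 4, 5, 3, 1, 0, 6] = [4, 0, 1, 2, 3, 5, 6]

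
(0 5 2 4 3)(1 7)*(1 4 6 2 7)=(0 5 7 4 3)(2 6)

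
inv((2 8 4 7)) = (2 7 4 8)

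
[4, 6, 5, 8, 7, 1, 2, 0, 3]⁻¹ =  [7, 5, 6, 8, 0, 2, 1, 4, 3]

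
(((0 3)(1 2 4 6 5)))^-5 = (0 3)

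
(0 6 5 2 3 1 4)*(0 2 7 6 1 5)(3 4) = (0 1 3 5 7 6)(2 4)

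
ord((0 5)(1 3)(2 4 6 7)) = 4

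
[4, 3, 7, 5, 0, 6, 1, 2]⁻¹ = [4, 6, 7, 1, 0, 3, 5, 2]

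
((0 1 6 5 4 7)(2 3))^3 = (0 5)(1 4)(2 3)(6 7)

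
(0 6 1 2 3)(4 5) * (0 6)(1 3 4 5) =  (1 2 4)(3 6)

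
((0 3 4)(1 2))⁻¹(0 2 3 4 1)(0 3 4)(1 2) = (0 2 3 1 4)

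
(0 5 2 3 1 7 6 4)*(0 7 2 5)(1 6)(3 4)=(1 2 4 7)(3 6)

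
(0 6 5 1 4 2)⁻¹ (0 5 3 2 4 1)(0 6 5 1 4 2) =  (0 2 4 6 1 3)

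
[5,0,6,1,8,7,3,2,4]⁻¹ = [1,3,7,6,8,0,2,5,4]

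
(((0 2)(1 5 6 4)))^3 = (0 2)(1 4 6 5)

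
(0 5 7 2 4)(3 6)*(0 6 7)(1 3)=(0 5)(1 3 7 2 4 6)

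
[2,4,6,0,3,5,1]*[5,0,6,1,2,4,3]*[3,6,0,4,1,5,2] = [2,0,4,5,6,1,3]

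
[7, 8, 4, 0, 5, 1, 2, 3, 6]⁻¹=[3, 5, 6, 7, 2, 4, 8, 0, 1]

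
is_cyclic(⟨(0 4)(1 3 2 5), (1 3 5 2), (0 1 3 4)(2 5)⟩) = no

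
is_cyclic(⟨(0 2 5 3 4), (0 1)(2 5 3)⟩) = no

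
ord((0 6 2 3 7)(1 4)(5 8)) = 10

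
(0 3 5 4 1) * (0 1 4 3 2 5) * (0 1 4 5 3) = (0 2 3 1 4 5)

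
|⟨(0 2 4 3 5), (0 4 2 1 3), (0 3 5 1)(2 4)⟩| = 360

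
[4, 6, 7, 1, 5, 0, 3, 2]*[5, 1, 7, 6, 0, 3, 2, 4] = [0, 2, 4, 1, 3, 5, 6, 7]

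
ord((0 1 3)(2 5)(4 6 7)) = 6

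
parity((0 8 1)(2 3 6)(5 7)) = odd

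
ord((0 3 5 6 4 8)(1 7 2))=6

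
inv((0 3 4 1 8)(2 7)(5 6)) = (0 8 1 4 3)(2 7)(5 6)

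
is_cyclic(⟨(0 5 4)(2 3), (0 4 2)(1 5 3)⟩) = no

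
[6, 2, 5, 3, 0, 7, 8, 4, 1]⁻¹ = [4, 8, 1, 3, 7, 2, 0, 5, 6]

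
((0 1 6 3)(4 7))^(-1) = (0 3 6 1)(4 7)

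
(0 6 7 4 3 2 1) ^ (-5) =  (0 7 3 1 6 4 2) 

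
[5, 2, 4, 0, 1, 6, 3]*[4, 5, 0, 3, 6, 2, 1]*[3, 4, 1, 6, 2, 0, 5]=[1, 3, 5, 2, 0, 4, 6]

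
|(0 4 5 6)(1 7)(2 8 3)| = 12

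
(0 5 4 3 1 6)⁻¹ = (0 6 1 3 4 5)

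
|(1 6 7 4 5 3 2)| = 7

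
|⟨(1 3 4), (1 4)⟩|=6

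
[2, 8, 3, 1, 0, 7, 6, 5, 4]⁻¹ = [4, 3, 0, 2, 8, 7, 6, 5, 1]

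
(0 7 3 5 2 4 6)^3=(0 5 6 3 4 7 2)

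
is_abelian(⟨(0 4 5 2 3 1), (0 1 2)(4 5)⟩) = no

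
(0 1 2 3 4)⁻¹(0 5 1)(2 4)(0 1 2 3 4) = (0 3)(1 5 2)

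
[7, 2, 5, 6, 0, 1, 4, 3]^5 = [0, 5, 1, 3, 4, 2, 6, 7]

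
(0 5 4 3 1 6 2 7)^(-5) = (0 3 2 5 1 7 4 6)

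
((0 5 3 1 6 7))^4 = (0 6 3)(1 5 7)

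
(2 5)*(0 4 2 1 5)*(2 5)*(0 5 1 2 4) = (1 4)(2 5)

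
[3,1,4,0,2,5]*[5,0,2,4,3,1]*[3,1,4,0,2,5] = [2,3,0,5,4,1]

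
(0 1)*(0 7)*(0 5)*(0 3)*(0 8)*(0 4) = (0 1 7 5 3 8 4)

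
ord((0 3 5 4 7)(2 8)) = 10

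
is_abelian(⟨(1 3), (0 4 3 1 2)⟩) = no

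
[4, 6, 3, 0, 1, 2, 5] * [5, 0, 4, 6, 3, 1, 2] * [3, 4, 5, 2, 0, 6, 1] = [2, 5, 1, 6, 3, 0, 4]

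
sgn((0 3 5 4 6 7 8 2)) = -1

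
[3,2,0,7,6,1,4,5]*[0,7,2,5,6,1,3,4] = [5,2,0,4,3,7,6,1]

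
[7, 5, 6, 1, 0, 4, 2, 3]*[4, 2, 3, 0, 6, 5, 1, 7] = [7, 5, 1, 2, 4, 6, 3, 0]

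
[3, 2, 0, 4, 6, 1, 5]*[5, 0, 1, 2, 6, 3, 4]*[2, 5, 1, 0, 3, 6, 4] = [1, 5, 6, 4, 3, 2, 0]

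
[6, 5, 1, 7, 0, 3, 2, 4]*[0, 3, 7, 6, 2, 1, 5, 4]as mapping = [0→5, 1→1, 2→3, 3→4, 4→0, 5→6, 6→7, 7→2]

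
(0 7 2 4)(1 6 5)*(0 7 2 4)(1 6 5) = (0 2)(1 5 6)(4 7)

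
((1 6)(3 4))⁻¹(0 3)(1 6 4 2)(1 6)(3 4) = (0 4)(1 3 2 6)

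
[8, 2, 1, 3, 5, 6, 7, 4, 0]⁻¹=[8, 2, 1, 3, 7, 4, 5, 6, 0]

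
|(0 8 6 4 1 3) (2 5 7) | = 6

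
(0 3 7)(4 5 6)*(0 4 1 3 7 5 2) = (0 7 4 2)(1 3 5 6)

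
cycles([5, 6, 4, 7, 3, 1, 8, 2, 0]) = (0 5 1 6 8)(2 4 3 7)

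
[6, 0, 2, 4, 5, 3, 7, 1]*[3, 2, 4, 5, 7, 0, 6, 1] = [6, 3, 4, 7, 0, 5, 1, 2]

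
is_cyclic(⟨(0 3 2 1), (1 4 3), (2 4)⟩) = no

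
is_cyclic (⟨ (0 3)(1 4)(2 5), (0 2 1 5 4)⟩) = no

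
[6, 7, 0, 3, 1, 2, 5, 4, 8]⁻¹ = [2, 4, 5, 3, 7, 6, 0, 1, 8]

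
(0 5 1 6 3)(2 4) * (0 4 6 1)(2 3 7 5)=(0 2 6 7 5)(3 4)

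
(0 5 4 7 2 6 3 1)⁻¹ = (0 1 3 6 2 7 4 5)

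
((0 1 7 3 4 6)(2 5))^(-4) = (0 7 4)(1 3 6)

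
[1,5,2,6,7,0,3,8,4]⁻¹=[5,0,2,6,8,1,3,4,7]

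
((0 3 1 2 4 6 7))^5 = (0 6 2 3 7 4 1)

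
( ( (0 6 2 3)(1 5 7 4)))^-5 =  (0 3 2 6)(1 4 7 5)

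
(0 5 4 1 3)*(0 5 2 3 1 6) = (0 2 3 5 4 6)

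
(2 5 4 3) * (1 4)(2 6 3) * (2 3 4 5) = (1 5)(3 6 4)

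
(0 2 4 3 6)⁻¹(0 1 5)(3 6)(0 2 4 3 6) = (0 6)(1 5 2)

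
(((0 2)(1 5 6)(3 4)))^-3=(0 2)(3 4)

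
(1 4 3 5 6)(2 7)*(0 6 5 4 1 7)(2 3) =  (0 6 7 3 4 2)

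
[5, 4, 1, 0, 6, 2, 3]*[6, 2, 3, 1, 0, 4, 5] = [4, 0, 2, 6, 5, 3, 1]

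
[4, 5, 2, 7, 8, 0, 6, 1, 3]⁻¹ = [5, 7, 2, 8, 0, 1, 6, 3, 4]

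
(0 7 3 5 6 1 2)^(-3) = (0 6 7 1 3 2 5)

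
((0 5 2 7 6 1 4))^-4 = (0 7 4 2 1 5 6)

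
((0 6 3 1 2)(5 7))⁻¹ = (0 2 1 3 6)(5 7)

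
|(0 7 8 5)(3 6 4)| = 12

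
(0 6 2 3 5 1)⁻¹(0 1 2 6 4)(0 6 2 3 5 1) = (0 3 2 4 6)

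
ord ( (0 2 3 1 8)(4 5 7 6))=20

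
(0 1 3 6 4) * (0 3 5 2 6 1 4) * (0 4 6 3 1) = (0 6 4 1 5 2 3)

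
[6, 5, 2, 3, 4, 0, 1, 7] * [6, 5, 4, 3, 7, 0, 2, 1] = [2, 0, 4, 3, 7, 6, 5, 1]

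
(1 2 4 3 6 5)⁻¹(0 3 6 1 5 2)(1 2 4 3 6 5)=(0 6 5 2 1 4)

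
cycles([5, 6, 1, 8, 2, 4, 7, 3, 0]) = (0 5 4 2 1 6 7 3 8)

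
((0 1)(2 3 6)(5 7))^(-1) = (0 1)(2 6 3)(5 7)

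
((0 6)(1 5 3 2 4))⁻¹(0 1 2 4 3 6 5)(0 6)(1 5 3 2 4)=(0 3 6 5 4 1 2)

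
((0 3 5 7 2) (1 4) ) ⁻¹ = (0 2 7 5 3) (1 4) 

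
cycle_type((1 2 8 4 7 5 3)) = 7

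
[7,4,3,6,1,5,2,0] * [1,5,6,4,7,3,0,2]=[2,7,4,0,5,3,6,1]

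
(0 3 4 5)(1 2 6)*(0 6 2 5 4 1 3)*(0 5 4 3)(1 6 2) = (0 5 2 1 4 3 6)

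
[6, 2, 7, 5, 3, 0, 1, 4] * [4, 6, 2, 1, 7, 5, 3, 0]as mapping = [0→3, 1→2, 2→0, 3→5, 4→1, 5→4, 6→6, 7→7]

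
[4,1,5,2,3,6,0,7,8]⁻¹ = [6,1,3,4,0,2,5,7,8]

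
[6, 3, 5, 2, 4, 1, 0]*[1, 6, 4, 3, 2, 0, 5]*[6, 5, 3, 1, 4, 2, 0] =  [2, 1, 6, 4, 3, 0, 5]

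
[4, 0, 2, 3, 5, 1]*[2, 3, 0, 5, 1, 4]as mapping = [0→1, 1→2, 2→0, 3→5, 4→4, 5→3]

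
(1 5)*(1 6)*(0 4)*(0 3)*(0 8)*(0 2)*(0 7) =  (0 4 3 8 2 7)(1 5 6)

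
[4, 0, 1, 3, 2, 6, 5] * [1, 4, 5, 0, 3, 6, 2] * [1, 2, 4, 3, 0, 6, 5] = [3, 2, 0, 1, 6, 4, 5]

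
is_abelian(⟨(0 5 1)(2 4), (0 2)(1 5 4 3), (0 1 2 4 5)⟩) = no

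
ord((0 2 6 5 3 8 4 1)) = 8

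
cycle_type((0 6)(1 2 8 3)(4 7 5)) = 2.3.4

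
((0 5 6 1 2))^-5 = ()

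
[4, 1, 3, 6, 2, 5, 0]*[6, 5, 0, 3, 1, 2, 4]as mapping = [0→1, 1→5, 2→3, 3→4, 4→0, 5→2, 6→6]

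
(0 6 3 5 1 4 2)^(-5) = (0 3 1 2 6 5 4)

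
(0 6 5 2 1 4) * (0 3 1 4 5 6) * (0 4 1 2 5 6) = (0 4 3 2 1 6)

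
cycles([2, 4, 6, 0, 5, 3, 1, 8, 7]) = (0 2 6 1 4 5 3)(7 8)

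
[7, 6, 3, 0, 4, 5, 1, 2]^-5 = [3, 6, 7, 2, 4, 5, 1, 0]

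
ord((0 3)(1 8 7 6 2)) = 10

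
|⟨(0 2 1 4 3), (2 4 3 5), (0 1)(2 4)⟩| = 720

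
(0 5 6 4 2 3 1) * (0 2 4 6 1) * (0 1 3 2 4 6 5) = (1 4 6 5 3)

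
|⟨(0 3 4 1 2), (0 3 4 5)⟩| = 120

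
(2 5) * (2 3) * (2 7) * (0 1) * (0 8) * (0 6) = (0 1 8 6)(2 5 3 7)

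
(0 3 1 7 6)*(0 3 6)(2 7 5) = (0 6 3 1 5 2 7)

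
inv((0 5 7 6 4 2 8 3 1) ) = (0 1 3 8 2 4 6 7 5) 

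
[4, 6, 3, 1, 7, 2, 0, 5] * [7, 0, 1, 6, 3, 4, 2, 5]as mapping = [0→3, 1→2, 2→6, 3→0, 4→5, 5→1, 6→7, 7→4]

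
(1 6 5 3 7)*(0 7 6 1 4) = (0 7 4) (3 6 5) 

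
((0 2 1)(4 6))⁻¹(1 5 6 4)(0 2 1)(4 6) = (0 5 4 6)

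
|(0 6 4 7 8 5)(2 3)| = 6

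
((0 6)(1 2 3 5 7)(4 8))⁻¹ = (0 6)(1 7 5 3 2)(4 8)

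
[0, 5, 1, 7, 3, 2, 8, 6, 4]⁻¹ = [0, 2, 5, 4, 8, 1, 7, 3, 6]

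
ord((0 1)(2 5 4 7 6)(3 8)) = 10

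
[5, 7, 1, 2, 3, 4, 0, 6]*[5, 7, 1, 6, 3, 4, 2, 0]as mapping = [0→4, 1→0, 2→7, 3→1, 4→6, 5→3, 6→5, 7→2]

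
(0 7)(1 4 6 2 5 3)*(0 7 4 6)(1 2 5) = (0 4)(1 6 5 3 2)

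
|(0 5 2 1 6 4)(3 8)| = 6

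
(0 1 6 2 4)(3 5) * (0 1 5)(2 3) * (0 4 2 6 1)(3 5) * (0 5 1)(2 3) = (0 2 3 4 5 6 1)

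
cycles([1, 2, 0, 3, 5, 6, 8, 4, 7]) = (0 1 2)(4 5 6 8 7)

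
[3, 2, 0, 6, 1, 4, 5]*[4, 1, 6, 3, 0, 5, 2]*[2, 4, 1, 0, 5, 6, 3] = [0, 3, 5, 1, 4, 2, 6]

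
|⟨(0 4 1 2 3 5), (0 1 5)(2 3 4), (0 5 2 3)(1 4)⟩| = 720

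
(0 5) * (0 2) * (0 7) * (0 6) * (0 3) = (0 5 2 7 6 3)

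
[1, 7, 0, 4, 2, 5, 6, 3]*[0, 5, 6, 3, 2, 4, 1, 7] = [5, 7, 0, 2, 6, 4, 1, 3]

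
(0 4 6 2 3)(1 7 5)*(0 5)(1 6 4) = (0 1 7)(2 3 5 6)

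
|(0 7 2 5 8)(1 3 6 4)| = 20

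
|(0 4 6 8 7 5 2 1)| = 8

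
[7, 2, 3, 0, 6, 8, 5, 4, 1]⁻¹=[3, 8, 1, 2, 7, 6, 4, 0, 5]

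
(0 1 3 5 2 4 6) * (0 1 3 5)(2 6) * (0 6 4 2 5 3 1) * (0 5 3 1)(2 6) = (2 6 5 4 3)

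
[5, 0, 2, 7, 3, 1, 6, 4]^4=[5, 0, 2, 7, 3, 1, 6, 4]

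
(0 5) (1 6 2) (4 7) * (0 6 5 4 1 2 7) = (0 4) (1 5 6 7) 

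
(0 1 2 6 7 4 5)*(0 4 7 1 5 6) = (0 5 4 6 1 2)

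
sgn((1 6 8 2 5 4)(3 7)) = 1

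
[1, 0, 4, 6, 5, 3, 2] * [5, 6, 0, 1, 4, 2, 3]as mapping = [0→6, 1→5, 2→4, 3→3, 4→2, 5→1, 6→0]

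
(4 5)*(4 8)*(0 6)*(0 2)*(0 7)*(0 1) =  (0 6 2 7 1)(4 5 8)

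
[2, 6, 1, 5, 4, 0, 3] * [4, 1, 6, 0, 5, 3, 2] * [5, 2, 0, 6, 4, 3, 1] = [1, 0, 2, 6, 3, 4, 5]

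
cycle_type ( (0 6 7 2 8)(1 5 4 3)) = 4.5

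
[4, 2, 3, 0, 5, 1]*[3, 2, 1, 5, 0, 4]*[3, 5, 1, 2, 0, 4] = [3, 5, 4, 2, 0, 1]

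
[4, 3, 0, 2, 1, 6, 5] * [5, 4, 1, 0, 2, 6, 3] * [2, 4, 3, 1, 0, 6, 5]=[3, 2, 6, 4, 0, 1, 5]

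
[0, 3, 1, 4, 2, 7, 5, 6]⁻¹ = [0, 2, 4, 1, 3, 6, 7, 5]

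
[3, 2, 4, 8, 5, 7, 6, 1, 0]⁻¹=[8, 7, 1, 0, 2, 4, 6, 5, 3]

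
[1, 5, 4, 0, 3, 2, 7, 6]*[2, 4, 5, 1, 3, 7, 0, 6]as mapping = [0→4, 1→7, 2→3, 3→2, 4→1, 5→5, 6→6, 7→0]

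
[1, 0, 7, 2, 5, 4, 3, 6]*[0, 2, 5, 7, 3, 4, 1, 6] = [2, 0, 6, 5, 4, 3, 7, 1]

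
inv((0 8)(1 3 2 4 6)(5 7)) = (0 8)(1 6 4 2 3)(5 7)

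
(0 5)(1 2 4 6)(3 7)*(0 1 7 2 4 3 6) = (0 5 1 4)(2 3)(6 7)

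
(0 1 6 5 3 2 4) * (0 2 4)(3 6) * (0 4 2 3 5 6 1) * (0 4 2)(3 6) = (0 4 6 3)(1 5)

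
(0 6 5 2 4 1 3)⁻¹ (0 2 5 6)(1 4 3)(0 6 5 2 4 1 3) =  (0 3 1)(2 5 6 4)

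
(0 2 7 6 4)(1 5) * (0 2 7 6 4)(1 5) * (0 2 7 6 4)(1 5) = (0 6 2 4 7)(1 5)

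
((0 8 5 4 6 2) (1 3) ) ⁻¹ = (0 2 6 4 5 8) (1 3) 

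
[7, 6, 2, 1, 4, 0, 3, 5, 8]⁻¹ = [5, 3, 2, 6, 4, 7, 1, 0, 8]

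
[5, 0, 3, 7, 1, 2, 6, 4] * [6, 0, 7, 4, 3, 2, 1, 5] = [2, 6, 4, 5, 0, 7, 1, 3]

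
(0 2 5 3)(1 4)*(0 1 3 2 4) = (0 4 3 1)(2 5)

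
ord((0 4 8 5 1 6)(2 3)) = 6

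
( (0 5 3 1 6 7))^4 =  (0 6 3)(1 5 7)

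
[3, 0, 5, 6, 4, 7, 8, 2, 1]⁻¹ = [1, 8, 7, 0, 4, 2, 3, 5, 6]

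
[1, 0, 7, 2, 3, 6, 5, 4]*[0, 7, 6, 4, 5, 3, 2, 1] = [7, 0, 1, 6, 4, 2, 3, 5]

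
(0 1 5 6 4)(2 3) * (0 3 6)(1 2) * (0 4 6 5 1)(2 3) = (0 3)(2 5 4)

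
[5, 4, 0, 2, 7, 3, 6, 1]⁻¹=[2, 7, 3, 5, 1, 0, 6, 4]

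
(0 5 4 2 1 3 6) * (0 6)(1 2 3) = (0 5 4 3)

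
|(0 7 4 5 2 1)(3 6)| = 6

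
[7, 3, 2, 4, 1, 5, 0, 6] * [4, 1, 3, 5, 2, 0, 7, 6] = [6, 5, 3, 2, 1, 0, 4, 7]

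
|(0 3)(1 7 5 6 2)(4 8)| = 10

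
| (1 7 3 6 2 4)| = 6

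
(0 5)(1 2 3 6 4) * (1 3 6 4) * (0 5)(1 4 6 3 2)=(2 3 6 4)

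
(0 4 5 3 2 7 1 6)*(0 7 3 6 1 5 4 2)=(0 2 3)(5 6 7)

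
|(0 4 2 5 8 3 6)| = 7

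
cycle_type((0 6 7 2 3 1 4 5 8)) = 9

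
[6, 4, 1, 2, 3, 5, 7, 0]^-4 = [7, 1, 2, 3, 4, 5, 0, 6]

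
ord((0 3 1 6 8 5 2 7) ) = 8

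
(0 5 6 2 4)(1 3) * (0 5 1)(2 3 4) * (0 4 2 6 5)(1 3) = (0 3 4)(1 2 6)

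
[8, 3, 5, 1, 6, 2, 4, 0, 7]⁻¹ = [7, 3, 5, 1, 6, 2, 4, 8, 0]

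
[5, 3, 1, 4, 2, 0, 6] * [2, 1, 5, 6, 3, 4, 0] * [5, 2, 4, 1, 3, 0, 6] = [3, 6, 2, 1, 0, 4, 5]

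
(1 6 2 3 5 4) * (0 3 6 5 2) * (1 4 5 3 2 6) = (0 2 1 3 6)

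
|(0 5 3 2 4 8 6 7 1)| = 9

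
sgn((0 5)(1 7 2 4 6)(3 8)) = 1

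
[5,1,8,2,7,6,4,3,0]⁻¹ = [8,1,3,7,6,0,5,4,2]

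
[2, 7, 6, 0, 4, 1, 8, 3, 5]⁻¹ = [3, 5, 0, 7, 4, 8, 2, 1, 6]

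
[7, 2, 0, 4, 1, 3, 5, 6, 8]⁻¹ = [2, 4, 1, 5, 3, 6, 7, 0, 8]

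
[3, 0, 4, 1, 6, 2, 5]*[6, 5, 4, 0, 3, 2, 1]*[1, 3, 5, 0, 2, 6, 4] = [1, 4, 0, 6, 3, 2, 5]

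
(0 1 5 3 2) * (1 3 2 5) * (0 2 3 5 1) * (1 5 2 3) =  (0 2 3 5 1) 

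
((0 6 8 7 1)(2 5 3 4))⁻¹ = (0 1 7 8 6)(2 4 3 5)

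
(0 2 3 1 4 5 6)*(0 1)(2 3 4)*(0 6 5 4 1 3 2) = (0 2 1)(3 6)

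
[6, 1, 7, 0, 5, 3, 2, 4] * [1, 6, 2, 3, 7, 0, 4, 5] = [4, 6, 5, 1, 0, 3, 2, 7]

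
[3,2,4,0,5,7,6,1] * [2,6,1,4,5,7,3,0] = [4,1,5,2,7,0,3,6]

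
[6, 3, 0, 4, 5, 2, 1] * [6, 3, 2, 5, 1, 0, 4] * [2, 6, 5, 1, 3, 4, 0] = [3, 4, 0, 6, 2, 5, 1]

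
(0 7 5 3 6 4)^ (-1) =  (0 4 6 3 5 7)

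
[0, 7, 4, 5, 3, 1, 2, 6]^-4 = [0, 2, 5, 7, 1, 6, 3, 4]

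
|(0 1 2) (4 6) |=6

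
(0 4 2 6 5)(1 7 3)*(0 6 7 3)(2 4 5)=(0 5 6 2 7)(1 3)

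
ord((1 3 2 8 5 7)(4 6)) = 6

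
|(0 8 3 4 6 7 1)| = 7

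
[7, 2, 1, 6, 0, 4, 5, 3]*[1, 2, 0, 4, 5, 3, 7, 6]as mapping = [0→6, 1→0, 2→2, 3→7, 4→1, 5→5, 6→3, 7→4]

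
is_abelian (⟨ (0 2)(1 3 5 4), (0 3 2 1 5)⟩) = no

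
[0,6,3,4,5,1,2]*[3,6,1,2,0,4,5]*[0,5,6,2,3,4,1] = [2,4,6,0,3,1,5]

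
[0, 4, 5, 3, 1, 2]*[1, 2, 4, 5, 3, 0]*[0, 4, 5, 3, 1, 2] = [4, 3, 0, 2, 5, 1]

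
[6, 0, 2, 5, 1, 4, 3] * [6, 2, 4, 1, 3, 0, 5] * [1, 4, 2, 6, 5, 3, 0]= [3, 0, 5, 1, 2, 6, 4]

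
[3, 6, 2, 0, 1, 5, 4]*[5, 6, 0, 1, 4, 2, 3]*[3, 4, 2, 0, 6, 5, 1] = [4, 0, 3, 5, 1, 2, 6]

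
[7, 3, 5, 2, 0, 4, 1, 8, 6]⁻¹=[4, 6, 3, 1, 5, 2, 8, 0, 7]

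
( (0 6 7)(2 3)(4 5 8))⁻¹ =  (0 7 6)(2 3)(4 8 5)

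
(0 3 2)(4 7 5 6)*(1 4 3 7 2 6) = (0 7 5 1 4 2)(3 6)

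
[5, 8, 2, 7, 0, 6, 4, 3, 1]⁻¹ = [4, 8, 2, 7, 6, 0, 5, 3, 1]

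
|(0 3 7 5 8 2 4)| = 7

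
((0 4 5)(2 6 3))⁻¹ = (0 5 4)(2 3 6)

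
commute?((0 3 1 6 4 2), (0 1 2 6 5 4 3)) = no:(0 3 1 6 4 2)*(0 1 2 6 5 4 3) = (1 5 4 6 3 2), (0 1 2 6 5 4 3)*(0 3 1 6 4 2) = (0 6 5 2 4 1)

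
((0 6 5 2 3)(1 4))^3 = (0 2 6 3 5)(1 4)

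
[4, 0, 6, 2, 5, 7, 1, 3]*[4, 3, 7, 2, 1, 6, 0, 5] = [1, 4, 0, 7, 6, 5, 3, 2]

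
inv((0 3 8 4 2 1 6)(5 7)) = (0 6 1 2 4 8 3)(5 7)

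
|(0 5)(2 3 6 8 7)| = 10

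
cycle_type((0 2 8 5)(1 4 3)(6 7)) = 2.3.4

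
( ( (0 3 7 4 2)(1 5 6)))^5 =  (1 6 5)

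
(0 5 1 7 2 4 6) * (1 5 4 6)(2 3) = (0 4 1 7 3 2 6)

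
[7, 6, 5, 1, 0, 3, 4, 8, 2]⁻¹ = [4, 3, 8, 5, 6, 2, 1, 0, 7]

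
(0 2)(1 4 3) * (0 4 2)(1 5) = (1 2 4 3 5)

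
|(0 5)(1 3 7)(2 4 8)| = 6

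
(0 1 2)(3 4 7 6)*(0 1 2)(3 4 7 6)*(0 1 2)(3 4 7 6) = (3 6 7 4)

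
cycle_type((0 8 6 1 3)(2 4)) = 2.5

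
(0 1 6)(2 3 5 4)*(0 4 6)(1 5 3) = (0 5 6 4 2 1)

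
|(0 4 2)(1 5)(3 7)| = 6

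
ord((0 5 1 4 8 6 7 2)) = 8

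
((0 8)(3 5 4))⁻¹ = (0 8)(3 4 5)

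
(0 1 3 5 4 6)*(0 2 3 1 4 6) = (0 4)(2 3 5 6)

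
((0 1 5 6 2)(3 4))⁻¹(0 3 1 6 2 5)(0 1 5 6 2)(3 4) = (0 6 1 4 5 2)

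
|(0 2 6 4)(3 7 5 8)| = 4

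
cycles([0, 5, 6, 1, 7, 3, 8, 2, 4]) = (1 5 3) (2 6 8 4 7) 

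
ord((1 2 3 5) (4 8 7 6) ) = 4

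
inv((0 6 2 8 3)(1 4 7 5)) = (0 3 8 2 6)(1 5 7 4)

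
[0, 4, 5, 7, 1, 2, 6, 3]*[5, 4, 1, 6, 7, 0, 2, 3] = [5, 7, 0, 3, 4, 1, 2, 6]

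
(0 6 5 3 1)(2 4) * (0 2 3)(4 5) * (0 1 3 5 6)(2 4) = (1 4 5)(2 6)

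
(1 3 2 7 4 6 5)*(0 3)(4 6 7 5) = (0 3 2 5 1)(4 7 6)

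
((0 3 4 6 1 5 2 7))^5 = (0 5 4 7 1 3 2 6)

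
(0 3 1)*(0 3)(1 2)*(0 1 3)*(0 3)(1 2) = (0 2)(1 3)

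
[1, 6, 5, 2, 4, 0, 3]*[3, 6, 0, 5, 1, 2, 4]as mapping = [0→6, 1→4, 2→2, 3→0, 4→1, 5→3, 6→5]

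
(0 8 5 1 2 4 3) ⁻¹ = (0 3 4 2 1 5 8) 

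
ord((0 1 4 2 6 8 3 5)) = 8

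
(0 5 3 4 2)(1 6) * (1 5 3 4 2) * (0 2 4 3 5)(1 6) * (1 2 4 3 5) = (0 1 2 4 6)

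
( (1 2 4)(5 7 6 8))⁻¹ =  (1 4 2)(5 8 6 7)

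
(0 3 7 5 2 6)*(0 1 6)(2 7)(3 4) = (0 4 3 2)(1 6)(5 7)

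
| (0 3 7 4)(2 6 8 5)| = 4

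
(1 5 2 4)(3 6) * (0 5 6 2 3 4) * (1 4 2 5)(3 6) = (0 1 3 5 6 2)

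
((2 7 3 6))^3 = (2 6 3 7)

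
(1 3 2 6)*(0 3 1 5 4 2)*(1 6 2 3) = (0 1 6 5 4 3)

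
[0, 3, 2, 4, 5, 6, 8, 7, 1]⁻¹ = [0, 8, 2, 1, 3, 4, 5, 7, 6]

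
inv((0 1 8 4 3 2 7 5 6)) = (0 6 5 7 2 3 4 8 1)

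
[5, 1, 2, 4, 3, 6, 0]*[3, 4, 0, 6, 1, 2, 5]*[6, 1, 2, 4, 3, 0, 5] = [2, 3, 6, 1, 5, 0, 4]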